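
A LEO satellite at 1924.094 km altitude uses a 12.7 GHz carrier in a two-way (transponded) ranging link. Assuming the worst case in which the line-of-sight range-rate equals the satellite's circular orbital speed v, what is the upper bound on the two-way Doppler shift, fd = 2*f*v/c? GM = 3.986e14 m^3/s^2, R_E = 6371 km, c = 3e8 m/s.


r = 8.295094e+06 m
v = sqrt(mu/r) = 6931.9910 m/s (worst-case radial velocity)
f = 12.7 GHz = 1.27e+10 Hz
fd = 2*f*v/c = 2*1.27e+10*6931.9910/3.0e+08
fd = 586908.5728 Hz

586908.5728 Hz


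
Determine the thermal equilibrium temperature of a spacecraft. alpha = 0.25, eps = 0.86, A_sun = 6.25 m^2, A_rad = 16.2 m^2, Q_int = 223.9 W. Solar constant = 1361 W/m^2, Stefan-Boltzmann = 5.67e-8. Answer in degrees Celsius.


Numerator = alpha*S*A_sun + Q_int = 0.25*1361*6.25 + 223.9 = 2350.4625 W
Denominator = eps*sigma*A_rad = 0.86*5.67e-8*16.2 = 7.899444e-07 W/K^4
T^4 = 2.9754784e+09 K^4
T = 233.5550 K = -39.5950 C

-39.5950 degrees Celsius


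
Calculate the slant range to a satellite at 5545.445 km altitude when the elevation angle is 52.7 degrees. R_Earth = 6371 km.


h = 5545.445 km, el = 52.7 deg
d = -R_E*sin(el) + sqrt((R_E*sin(el))^2 + 2*R_E*h + h^2)
d = -6371.0000*sin(0.9197885) + sqrt((6371.0000*0.7954735)^2 + 2*6371.0000*5545.445 + 5545.445^2)
d = 6205.7359 km

6205.7359 km


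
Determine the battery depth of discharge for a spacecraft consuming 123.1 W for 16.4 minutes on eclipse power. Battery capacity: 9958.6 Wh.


E_used = P * t / 60 = 123.1 * 16.4 / 60 = 33.6473 Wh
DOD = E_used / E_total * 100 = 33.6473 / 9958.6 * 100
DOD = 0.3378721 %

0.3379 %


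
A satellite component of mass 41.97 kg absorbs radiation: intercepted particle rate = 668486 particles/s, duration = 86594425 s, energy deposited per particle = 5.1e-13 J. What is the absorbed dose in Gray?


Total energy deposited = rate * time * E_per
  = 668486 * 86594425 * 5.1e-13 = 29.5225 J
Dose = E_total / mass = 29.5225 / 41.97
Dose = 0.703418 Gy

0.7034 Gy


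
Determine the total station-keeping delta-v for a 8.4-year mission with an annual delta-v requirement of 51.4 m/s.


dV = rate * years = 51.4 * 8.4
dV = 431.7600 m/s

431.7600 m/s


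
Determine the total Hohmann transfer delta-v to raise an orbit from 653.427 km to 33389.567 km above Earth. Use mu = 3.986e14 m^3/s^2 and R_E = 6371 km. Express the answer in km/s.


r1 = 7024.4270 km = 7.024427e+06 m
r2 = 39760.5670 km = 3.9760567e+07 m
dv1 = sqrt(mu/r1)*(sqrt(2*r2/(r1+r2)) - 1) = 2287.9805 m/s
dv2 = sqrt(mu/r2)*(1 - sqrt(2*r1/(r1+r2))) = 1431.1892 m/s
total dv = |dv1| + |dv2| = 2287.9805 + 1431.1892 = 3719.1697 m/s = 3.7192 km/s

3.7192 km/s


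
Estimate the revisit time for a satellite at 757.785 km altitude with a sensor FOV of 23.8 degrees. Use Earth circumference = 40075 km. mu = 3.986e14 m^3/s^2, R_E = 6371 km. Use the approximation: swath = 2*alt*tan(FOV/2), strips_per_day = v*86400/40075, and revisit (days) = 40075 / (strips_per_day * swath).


swath = 2*757.785*tan(0.2076942) = 319.3807 km
v = sqrt(mu/r) = 7477.5769 m/s = 7.4776 km/s
strips/day = v*86400/40075 = 7.4776*86400/40075 = 16.1213
coverage/day = strips * swath = 16.1213 * 319.3807 = 5148.8443 km
revisit = 40075 / 5148.8443 = 7.7833 days

7.7833 days


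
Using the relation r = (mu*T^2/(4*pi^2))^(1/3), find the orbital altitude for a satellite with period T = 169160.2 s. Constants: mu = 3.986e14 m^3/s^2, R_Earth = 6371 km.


T = 169160.2 s
r = (mu*T^2/(4*pi^2))^(1/3) = (3.986e14 * 169160.2^2 / (4*pi^2))^(1/3)
r = 6.6108603e+07 m = 66108.6029 km
alt = r - R_E = 66108.6029 - 6371 = 59737.6029 km

59737.6029 km


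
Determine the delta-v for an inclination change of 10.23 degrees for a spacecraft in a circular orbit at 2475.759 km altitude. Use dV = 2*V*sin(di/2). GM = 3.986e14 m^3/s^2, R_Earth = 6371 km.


r = 8846.7590 km = 8.846759e+06 m
V = sqrt(mu/r) = 6712.3802 m/s
di = 10.23 deg = 0.1785472 rad
dV = 2*V*sin(di/2) = 2*6712.3802*sin(0.08927359)
dV = 1196.8853 m/s = 1.1969 km/s

1.1969 km/s


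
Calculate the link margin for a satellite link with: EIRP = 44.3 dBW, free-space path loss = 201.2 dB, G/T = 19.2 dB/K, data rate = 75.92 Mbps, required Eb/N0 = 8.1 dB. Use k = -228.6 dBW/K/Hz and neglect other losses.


C/N0 = EIRP - FSPL + G/T - k = 44.3 - 201.2 + 19.2 - (-228.6)
C/N0 = 90.9000 dB-Hz
R_b = 75.92 Mbps = 7.592e+07 bps -> 10*log10(R_b) = 78.8036 dB-Hz
Eb/N0 = C/N0 - 10*log10(R_b) = 90.9000 - 78.8036 = 12.0964 dB
Margin = Eb/N0 - Eb/N0_req = 12.0964 - 8.1 = 3.9964 dB (link closes)

3.9964 dB


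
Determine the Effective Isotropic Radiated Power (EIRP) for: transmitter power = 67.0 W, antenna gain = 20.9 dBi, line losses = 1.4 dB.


Pt = 67.0 W = 18.2607 dBW
EIRP = Pt_dBW + Gt - losses = 18.2607 + 20.9 - 1.4 = 37.7607 dBW

37.7607 dBW


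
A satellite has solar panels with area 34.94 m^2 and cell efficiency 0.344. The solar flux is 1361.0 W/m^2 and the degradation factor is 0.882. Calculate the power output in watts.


P = area * eta * S * degradation
P = 34.94 * 0.344 * 1361.0 * 0.882
P = 14428.0638 W

14428.0638 W


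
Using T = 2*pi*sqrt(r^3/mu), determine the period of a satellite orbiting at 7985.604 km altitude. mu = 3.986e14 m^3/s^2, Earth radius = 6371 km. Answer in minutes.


r = 14356.6040 km = 1.4356604e+07 m
T = 2*pi*sqrt(r^3/mu) = 2*pi*sqrt(2.9590695e+21 / 3.986e14)
T = 17119.4104 s = 285.3235 min

285.3235 minutes


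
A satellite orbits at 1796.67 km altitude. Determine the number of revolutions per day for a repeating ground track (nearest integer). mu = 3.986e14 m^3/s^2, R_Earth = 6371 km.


r = 8.16767e+06 m
T = 2*pi*sqrt(r^3/mu) = 7346.1281 s = 122.4355 min
revs/day = 1440 / 122.4355 = 11.7613
Rounded: 12 revolutions per day

12 revolutions per day


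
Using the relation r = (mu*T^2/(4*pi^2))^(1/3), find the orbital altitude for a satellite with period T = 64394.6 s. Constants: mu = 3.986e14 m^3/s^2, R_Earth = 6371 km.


T = 64394.6 s
r = (mu*T^2/(4*pi^2))^(1/3) = (3.986e14 * 64394.6^2 / (4*pi^2))^(1/3)
r = 3.4723659e+07 m = 34723.6593 km
alt = r - R_E = 34723.6593 - 6371 = 28352.6593 km

28352.6593 km


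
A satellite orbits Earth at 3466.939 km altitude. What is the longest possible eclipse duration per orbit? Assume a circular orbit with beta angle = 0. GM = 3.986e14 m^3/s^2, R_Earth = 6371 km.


r = 9837.9390 km
T = 161.8513 min
Eclipse fraction = arcsin(R_E/r)/pi = arcsin(6371.0000/9837.9390)/pi
= arcsin(0.647595)/pi = 0.2242251
Eclipse duration = 0.2242251 * 161.8513 = 36.2911 min

36.2911 minutes


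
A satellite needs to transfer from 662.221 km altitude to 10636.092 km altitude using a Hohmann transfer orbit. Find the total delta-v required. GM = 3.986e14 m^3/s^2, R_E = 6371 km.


r1 = 7033.2210 km = 7.033221e+06 m
r2 = 17007.0920 km = 1.7007092e+07 m
dv1 = sqrt(mu/r1)*(sqrt(2*r2/(r1+r2)) - 1) = 1426.5028 m/s
dv2 = sqrt(mu/r2)*(1 - sqrt(2*r1/(r1+r2))) = 1138.0192 m/s
total dv = |dv1| + |dv2| = 1426.5028 + 1138.0192 = 2564.5220 m/s = 2.5645 km/s

2.5645 km/s


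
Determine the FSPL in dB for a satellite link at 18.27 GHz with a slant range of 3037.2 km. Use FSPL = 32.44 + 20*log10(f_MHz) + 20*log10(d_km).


f = 18.27 GHz = 18270.0000 MHz
d = 3037.2 km
FSPL = 32.44 + 20*log10(18270.0000) + 20*log10(3037.2)
FSPL = 32.44 + 85.2348 + 69.6495
FSPL = 187.3242 dB

187.3242 dB


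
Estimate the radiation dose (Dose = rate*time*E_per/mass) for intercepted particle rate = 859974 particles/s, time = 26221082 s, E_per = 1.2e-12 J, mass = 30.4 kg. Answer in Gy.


Total energy deposited = rate * time * E_per
  = 859974 * 26221082 * 1.2e-12 = 27.0593 J
Dose = E_total / mass = 27.0593 / 30.4
Dose = 0.8901098 Gy

0.8901 Gy


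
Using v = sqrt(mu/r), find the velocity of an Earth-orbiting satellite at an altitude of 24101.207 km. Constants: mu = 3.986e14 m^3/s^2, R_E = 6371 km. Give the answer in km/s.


r = R_E + alt = 6371.0 + 24101.207 = 30472.2070 km = 3.0472207e+07 m
v = sqrt(mu/r) = sqrt(3.986e14 / 3.0472207e+07) = 3616.7350 m/s = 3.6167 km/s

3.6167 km/s


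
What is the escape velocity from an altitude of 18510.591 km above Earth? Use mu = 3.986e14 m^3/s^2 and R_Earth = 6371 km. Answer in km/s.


r = 6371.0 + 18510.591 = 24881.5910 km = 2.4881591e+07 m
v_esc = sqrt(2*mu/r) = sqrt(2*3.986e14 / 2.4881591e+07)
v_esc = 5660.3668 m/s = 5.6604 km/s

5.6604 km/s


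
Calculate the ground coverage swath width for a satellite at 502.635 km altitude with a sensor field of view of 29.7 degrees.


FOV = 29.7 deg = 0.5183628 rad
swath = 2 * alt * tan(FOV/2) = 2 * 502.635 * tan(0.2591814)
swath = 2 * 502.635 * 0.2651452
swath = 266.5425 km

266.5425 km


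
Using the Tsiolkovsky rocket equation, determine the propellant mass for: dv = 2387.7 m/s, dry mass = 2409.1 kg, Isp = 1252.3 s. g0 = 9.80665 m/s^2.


ve = Isp * g0 = 1252.3 * 9.80665 = 12280.867795 m/s
mass ratio = exp(dv/ve) = exp(2387.7/12280.867795) = 1.21461162
m_prop = m_dry * (mr - 1) = 2409.1 * (1.21461162 - 1)
m_prop = 517.0209 kg

517.0209 kg


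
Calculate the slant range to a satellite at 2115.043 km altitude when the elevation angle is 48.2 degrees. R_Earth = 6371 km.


h = 2115.043 km, el = 48.2 deg
d = -R_E*sin(el) + sqrt((R_E*sin(el))^2 + 2*R_E*h + h^2)
d = -6371.0000*sin(0.8412487) + sqrt((6371.0000*0.745476)^2 + 2*6371.0000*2115.043 + 2115.043^2)
d = 2597.7043 km

2597.7043 km


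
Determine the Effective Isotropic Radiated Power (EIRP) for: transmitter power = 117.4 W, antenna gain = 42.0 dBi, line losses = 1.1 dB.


Pt = 117.4 W = 20.6967 dBW
EIRP = Pt_dBW + Gt - losses = 20.6967 + 42.0 - 1.1 = 61.5967 dBW

61.5967 dBW


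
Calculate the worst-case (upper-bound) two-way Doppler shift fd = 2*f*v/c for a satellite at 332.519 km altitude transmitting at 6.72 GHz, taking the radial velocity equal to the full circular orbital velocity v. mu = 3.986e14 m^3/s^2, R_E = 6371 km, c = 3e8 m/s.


r = 6.703519e+06 m
v = sqrt(mu/r) = 7711.1158 m/s (worst-case radial velocity)
f = 6.72 GHz = 6.72e+09 Hz
fd = 2*f*v/c = 2*6.72e+09*7711.1158/3.0e+08
fd = 345457.9876 Hz

345457.9876 Hz


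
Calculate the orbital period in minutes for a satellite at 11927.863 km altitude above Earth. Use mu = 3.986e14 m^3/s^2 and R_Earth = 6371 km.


r = 18298.8630 km = 1.8298863e+07 m
T = 2*pi*sqrt(r^3/mu) = 2*pi*sqrt(6.1273448e+21 / 3.986e14)
T = 24634.7058 s = 410.5784 min

410.5784 minutes


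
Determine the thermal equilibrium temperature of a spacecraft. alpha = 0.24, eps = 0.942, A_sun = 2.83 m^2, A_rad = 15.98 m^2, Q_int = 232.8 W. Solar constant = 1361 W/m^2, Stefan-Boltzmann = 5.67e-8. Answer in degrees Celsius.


Numerator = alpha*S*A_sun + Q_int = 0.24*1361*2.83 + 232.8 = 1157.1912 W
Denominator = eps*sigma*A_rad = 0.942*5.67e-8*15.98 = 8.5351417e-07 W/K^4
T^4 = 1.3557961e+09 K^4
T = 191.8883 K = -81.2617 C

-81.2617 degrees Celsius


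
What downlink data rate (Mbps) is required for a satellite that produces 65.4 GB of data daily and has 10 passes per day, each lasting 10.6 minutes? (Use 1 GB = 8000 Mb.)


total contact time = 10 * 10.6 * 60 = 6360.0000 s
data = 65.4 GB = 523200.0000 Mb
rate = 523200.0000 / 6360.0000 = 82.2642 Mbps

82.2642 Mbps


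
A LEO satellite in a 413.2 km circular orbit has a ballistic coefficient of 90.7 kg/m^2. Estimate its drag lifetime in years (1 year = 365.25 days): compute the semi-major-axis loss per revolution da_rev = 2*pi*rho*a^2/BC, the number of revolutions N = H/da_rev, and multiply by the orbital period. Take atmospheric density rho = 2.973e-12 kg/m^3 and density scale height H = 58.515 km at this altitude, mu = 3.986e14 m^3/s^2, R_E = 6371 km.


a = R_E + alt = 6784.2000 km = 6.7842e+06 m
da_rev = 2*pi*rho*a^2/BC = 2*pi*2.973e-12*(6.7842e+06)^2/90.7 = 9.479049 m per revolution
N = H/da_rev = 58515.0000 m / 9.479049 m = 6173.0875 revolutions
P = 2*pi*sqrt(a^3/mu) = 5561.0805 s
lifetime = N*P = 6173.0875 * 5561.0805 = 3.4329037e+07 s = 397.3268 days
years = 397.3268 / 365.25 = 1.0878 years

1.0878 years


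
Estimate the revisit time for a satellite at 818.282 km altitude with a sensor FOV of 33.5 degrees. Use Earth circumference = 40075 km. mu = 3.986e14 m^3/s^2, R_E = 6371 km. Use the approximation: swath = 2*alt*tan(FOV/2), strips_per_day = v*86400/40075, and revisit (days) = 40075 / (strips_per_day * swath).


swath = 2*818.282*tan(0.2923426) = 492.5499 km
v = sqrt(mu/r) = 7446.0490 m/s = 7.4460 km/s
strips/day = v*86400/40075 = 7.4460*86400/40075 = 16.0534
coverage/day = strips * swath = 16.0534 * 492.5499 = 7907.0830 km
revisit = 40075 / 7907.0830 = 5.0682 days

5.0682 days


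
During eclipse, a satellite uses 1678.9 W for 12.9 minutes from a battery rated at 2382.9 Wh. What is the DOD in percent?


E_used = P * t / 60 = 1678.9 * 12.9 / 60 = 360.9635 Wh
DOD = E_used / E_total * 100 = 360.9635 / 2382.9 * 100
DOD = 15.1481 %

15.1481 %


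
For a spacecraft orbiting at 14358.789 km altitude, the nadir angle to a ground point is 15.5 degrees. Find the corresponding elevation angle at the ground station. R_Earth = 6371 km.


r = R_E + alt = 20729.7890 km
Law of sines in the satellite / Earth-center / ground-point triangle:
  sin(nadir)/R_E = sin(90 + el)/r  =>  cos(el) = (r/R_E)*sin(nadir)
cos(el) = (20729.7890 / 6371.0000) * sin(15.5 deg) = 0.8695331
el = arccos(0.8695331) = 29.5956 deg
(Earth-central angle = 90 - nadir - el = 44.9044 deg)

29.5956 degrees


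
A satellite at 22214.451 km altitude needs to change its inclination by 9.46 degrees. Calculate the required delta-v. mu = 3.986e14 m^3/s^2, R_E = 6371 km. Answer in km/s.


r = 28585.4510 km = 2.8585451e+07 m
V = sqrt(mu/r) = 3734.1875 m/s
di = 9.46 deg = 0.1651081 rad
dV = 2*V*sin(di/2) = 2*3734.1875*sin(0.08255407)
dV = 615.8447 m/s = 0.6158447 km/s

0.6158 km/s


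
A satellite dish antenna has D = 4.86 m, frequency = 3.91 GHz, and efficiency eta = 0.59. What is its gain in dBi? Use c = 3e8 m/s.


lambda = c/f = 3e8 / 3.91e+09 = 0.07672634 m
G = eta*(pi*D/lambda)^2 = 0.59*(pi*4.86/0.07672634)^2
G = 23363.3600 (linear)
G = 10*log10(23363.3600) = 43.6854 dBi

43.6854 dBi


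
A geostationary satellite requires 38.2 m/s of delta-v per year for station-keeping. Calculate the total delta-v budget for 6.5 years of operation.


dV = rate * years = 38.2 * 6.5
dV = 248.3000 m/s

248.3000 m/s


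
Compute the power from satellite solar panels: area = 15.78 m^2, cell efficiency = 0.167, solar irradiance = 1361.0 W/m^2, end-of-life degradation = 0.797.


P = area * eta * S * degradation
P = 15.78 * 0.167 * 1361.0 * 0.797
P = 2858.5113 W

2858.5113 W


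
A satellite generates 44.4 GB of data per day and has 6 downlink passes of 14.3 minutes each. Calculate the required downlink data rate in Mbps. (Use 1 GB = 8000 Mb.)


total contact time = 6 * 14.3 * 60 = 5148.0000 s
data = 44.4 GB = 355200.0000 Mb
rate = 355200.0000 / 5148.0000 = 68.9977 Mbps

68.9977 Mbps


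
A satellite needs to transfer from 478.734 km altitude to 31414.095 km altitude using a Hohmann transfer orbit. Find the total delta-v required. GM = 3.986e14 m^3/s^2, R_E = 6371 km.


r1 = 6849.7340 km = 6.849734e+06 m
r2 = 37785.0950 km = 3.7785095e+07 m
dv1 = sqrt(mu/r1)*(sqrt(2*r2/(r1+r2)) - 1) = 2297.5342 m/s
dv2 = sqrt(mu/r2)*(1 - sqrt(2*r1/(r1+r2))) = 1448.5612 m/s
total dv = |dv1| + |dv2| = 2297.5342 + 1448.5612 = 3746.0954 m/s = 3.7461 km/s

3.7461 km/s


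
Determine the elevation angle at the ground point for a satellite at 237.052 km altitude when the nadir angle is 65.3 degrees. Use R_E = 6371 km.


r = R_E + alt = 6608.0520 km
Law of sines in the satellite / Earth-center / ground-point triangle:
  sin(nadir)/R_E = sin(90 + el)/r  =>  cos(el) = (r/R_E)*sin(nadir)
cos(el) = (6608.0520 / 6371.0000) * sin(65.3 deg) = 0.9423119
el = arccos(0.9423119) = 19.5565 deg
(Earth-central angle = 90 - nadir - el = 5.1435 deg)

19.5565 degrees


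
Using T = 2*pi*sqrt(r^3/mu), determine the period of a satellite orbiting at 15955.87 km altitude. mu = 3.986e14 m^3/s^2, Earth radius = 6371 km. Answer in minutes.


r = 22326.8700 km = 2.232687e+07 m
T = 2*pi*sqrt(r^3/mu) = 2*pi*sqrt(1.1129702e+22 / 3.986e14)
T = 33201.1393 s = 553.3523 min

553.3523 minutes


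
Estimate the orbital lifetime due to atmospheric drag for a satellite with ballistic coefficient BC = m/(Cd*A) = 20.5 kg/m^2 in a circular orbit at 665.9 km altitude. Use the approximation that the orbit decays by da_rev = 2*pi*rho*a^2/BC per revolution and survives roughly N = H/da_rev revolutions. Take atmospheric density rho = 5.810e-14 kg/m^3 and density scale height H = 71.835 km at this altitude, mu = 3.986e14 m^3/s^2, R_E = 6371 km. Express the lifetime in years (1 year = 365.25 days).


a = R_E + alt = 7036.9000 km = 7.0369e+06 m
da_rev = 2*pi*rho*a^2/BC = 2*pi*5.810e-14*(7.0369e+06)^2/20.5 = 0.88178945 m per revolution
N = H/da_rev = 71835.0000 m / 0.88178945 m = 81465.0255 revolutions
P = 2*pi*sqrt(a^3/mu) = 5874.6675 s
lifetime = N*P = 81465.0255 * 5874.6675 = 4.7857994e+08 s = 5539.1196 days
years = 5539.1196 / 365.25 = 15.1653 years

15.1653 years


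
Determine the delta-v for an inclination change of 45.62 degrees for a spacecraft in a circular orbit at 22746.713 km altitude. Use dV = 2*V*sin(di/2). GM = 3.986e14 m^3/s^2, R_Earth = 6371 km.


r = 29117.7130 km = 2.9117713e+07 m
V = sqrt(mu/r) = 3699.9003 m/s
di = 45.62 deg = 0.7962192 rad
dV = 2*V*sin(di/2) = 2*3699.9003*sin(0.3981096)
dV = 2868.7286 m/s = 2.8687 km/s

2.8687 km/s


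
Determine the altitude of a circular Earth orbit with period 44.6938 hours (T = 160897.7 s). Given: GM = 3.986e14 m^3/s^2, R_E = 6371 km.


T = 160897.7 s
r = (mu*T^2/(4*pi^2))^(1/3) = (3.986e14 * 160897.7^2 / (4*pi^2))^(1/3)
r = 6.3938004e+07 m = 63938.0043 km
alt = r - R_E = 63938.0043 - 6371 = 57567.0043 km

57567.0043 km


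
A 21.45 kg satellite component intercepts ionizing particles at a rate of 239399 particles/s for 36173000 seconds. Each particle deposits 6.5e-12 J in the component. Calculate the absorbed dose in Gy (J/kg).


Total energy deposited = rate * time * E_per
  = 239399 * 36173000 * 6.5e-12 = 56.2886 J
Dose = E_total / mass = 56.2886 / 21.45
Dose = 2.6242 Gy

2.6242 Gy


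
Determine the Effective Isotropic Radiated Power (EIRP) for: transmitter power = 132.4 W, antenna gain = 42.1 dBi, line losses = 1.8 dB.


Pt = 132.4 W = 21.2189 dBW
EIRP = Pt_dBW + Gt - losses = 21.2189 + 42.1 - 1.8 = 61.5189 dBW

61.5189 dBW


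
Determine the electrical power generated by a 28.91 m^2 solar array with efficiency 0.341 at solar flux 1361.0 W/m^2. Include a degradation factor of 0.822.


P = area * eta * S * degradation
P = 28.91 * 0.341 * 1361.0 * 0.822
P = 11028.9054 W

11028.9054 W


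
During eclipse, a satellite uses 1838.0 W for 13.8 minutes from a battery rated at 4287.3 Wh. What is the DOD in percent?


E_used = P * t / 60 = 1838.0 * 13.8 / 60 = 422.7400 Wh
DOD = E_used / E_total * 100 = 422.7400 / 4287.3 * 100
DOD = 9.8603 %

9.8603 %


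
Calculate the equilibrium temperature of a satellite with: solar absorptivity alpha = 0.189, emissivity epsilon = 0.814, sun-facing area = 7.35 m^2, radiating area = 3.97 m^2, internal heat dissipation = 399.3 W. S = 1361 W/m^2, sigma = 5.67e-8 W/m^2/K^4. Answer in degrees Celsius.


Numerator = alpha*S*A_sun + Q_int = 0.189*1361*7.35 + 399.3 = 2289.9331 W
Denominator = eps*sigma*A_rad = 0.814*5.67e-8*3.97 = 1.8323059e-07 W/K^4
T^4 = 1.2497549e+10 K^4
T = 334.3538 K = 61.2038 C

61.2038 degrees Celsius


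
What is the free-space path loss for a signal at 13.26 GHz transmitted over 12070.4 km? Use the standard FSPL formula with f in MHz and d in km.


f = 13.26 GHz = 13260.0000 MHz
d = 12070.4 km
FSPL = 32.44 + 20*log10(13260.0000) + 20*log10(12070.4)
FSPL = 32.44 + 82.4509 + 81.6344
FSPL = 196.5253 dB

196.5253 dB


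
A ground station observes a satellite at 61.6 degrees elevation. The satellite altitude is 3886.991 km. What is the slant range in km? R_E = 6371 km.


h = 3886.991 km, el = 61.6 deg
d = -R_E*sin(el) + sqrt((R_E*sin(el))^2 + 2*R_E*h + h^2)
d = -6371.0000*sin(1.0751) + sqrt((6371.0000*0.8796486)^2 + 2*6371.0000*3886.991 + 3886.991^2)
d = 4195.9761 km

4195.9761 km


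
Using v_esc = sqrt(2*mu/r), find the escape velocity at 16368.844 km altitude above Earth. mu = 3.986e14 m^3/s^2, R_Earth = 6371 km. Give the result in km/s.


r = 6371.0 + 16368.844 = 22739.8440 km = 2.2739844e+07 m
v_esc = sqrt(2*mu/r) = sqrt(2*3.986e14 / 2.2739844e+07)
v_esc = 5920.9297 m/s = 5.9209 km/s

5.9209 km/s


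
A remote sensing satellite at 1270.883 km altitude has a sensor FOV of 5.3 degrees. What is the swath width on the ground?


FOV = 5.3 deg = 0.09250245 rad
swath = 2 * alt * tan(FOV/2) = 2 * 1270.883 * tan(0.04625123)
swath = 2 * 1270.883 * 0.04628423
swath = 117.6437 km

117.6437 km


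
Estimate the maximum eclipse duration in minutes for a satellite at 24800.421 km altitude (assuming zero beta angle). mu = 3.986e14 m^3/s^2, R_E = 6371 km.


r = 31171.4210 km
T = 912.8404 min
Eclipse fraction = arcsin(R_E/r)/pi = arcsin(6371.0000/31171.4210)/pi
= arcsin(0.2043859)/pi = 0.06551975
Eclipse duration = 0.06551975 * 912.8404 = 59.8091 min

59.8091 minutes


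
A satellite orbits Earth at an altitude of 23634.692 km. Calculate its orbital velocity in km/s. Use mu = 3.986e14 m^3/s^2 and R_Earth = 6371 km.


r = R_E + alt = 6371.0 + 23634.692 = 30005.6920 km = 3.0005692e+07 m
v = sqrt(mu/r) = sqrt(3.986e14 / 3.0005692e+07) = 3644.7423 m/s = 3.6447 km/s

3.6447 km/s


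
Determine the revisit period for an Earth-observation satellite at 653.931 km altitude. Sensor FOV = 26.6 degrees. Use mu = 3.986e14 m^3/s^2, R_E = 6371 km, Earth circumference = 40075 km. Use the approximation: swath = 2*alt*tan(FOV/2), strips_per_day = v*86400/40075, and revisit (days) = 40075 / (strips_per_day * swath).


swath = 2*653.931*tan(0.2321288) = 309.1655 km
v = sqrt(mu/r) = 7532.6470 m/s = 7.5326 km/s
strips/day = v*86400/40075 = 7.5326*86400/40075 = 16.2401
coverage/day = strips * swath = 16.2401 * 309.1655 = 5020.8682 km
revisit = 40075 / 5020.8682 = 7.9817 days

7.9817 days


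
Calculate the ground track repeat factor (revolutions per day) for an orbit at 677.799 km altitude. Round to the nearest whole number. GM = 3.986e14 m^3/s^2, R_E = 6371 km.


r = 7.048799e+06 m
T = 2*pi*sqrt(r^3/mu) = 5889.5744 s = 98.1596 min
revs/day = 1440 / 98.1596 = 14.6700
Rounded: 15 revolutions per day

15 revolutions per day


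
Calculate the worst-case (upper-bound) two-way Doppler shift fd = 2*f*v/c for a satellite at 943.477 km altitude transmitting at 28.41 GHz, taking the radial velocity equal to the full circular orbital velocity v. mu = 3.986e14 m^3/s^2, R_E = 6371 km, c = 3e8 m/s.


r = 7.314477e+06 m
v = sqrt(mu/r) = 7382.0504 m/s (worst-case radial velocity)
f = 28.41 GHz = 2.841e+10 Hz
fd = 2*f*v/c = 2*2.841e+10*7382.0504/3.0e+08
fd = 1.3981604e+06 Hz

1.3982e+06 Hz


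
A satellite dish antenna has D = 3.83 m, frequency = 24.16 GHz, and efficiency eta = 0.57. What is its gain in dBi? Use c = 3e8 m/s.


lambda = c/f = 3e8 / 2.416e+10 = 0.01241722 m
G = eta*(pi*D/lambda)^2 = 0.57*(pi*3.83/0.01241722)^2
G = 535209.1129 (linear)
G = 10*log10(535209.1129) = 57.2852 dBi

57.2852 dBi


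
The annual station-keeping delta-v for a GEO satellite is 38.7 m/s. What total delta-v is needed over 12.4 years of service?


dV = rate * years = 38.7 * 12.4
dV = 479.8800 m/s

479.8800 m/s


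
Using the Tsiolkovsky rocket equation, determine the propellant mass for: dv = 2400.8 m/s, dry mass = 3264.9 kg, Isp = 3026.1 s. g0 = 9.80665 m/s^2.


ve = Isp * g0 = 3026.1 * 9.80665 = 29675.903565 m/s
mass ratio = exp(dv/ve) = exp(2400.8/29675.903565) = 1.08426317
m_prop = m_dry * (mr - 1) = 3264.9 * (1.08426317 - 1)
m_prop = 275.1108 kg

275.1108 kg


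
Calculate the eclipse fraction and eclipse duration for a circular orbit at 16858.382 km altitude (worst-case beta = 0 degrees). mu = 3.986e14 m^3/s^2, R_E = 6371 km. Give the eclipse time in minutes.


r = 23229.3820 km
T = 587.2411 min
Eclipse fraction = arcsin(R_E/r)/pi = arcsin(6371.0000/23229.3820)/pi
= arcsin(0.2742647)/pi = 0.08843445
Eclipse duration = 0.08843445 * 587.2411 = 51.9323 min

51.9323 minutes


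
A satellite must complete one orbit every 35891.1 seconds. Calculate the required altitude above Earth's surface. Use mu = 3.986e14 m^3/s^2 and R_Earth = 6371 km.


T = 35891.1 s
r = (mu*T^2/(4*pi^2))^(1/3) = (3.986e14 * 35891.1^2 / (4*pi^2))^(1/3)
r = 2.3517096e+07 m = 23517.0964 km
alt = r - R_E = 23517.0964 - 6371 = 17146.0964 km

17146.0964 km


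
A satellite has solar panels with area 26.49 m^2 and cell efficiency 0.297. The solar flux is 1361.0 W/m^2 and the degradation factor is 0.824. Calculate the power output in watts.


P = area * eta * S * degradation
P = 26.49 * 0.297 * 1361.0 * 0.824
P = 8823.1517 W

8823.1517 W


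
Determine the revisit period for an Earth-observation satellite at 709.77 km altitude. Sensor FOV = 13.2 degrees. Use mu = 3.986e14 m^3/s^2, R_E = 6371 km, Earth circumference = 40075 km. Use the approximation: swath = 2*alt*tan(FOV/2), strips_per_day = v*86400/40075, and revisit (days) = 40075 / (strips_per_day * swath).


swath = 2*709.77*tan(0.1151917) = 164.2464 km
v = sqrt(mu/r) = 7502.8870 m/s = 7.5029 km/s
strips/day = v*86400/40075 = 7.5029*86400/40075 = 16.1759
coverage/day = strips * swath = 16.1759 * 164.2464 = 2656.8340 km
revisit = 40075 / 2656.8340 = 15.0837 days

15.0837 days


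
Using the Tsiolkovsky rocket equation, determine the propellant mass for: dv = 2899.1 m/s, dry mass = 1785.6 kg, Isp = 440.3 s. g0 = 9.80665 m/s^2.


ve = Isp * g0 = 440.3 * 9.80665 = 4317.867995 m/s
mass ratio = exp(dv/ve) = exp(2899.1/4317.867995) = 1.95701298
m_prop = m_dry * (mr - 1) = 1785.6 * (1.95701298 - 1)
m_prop = 1708.8424 kg

1708.8424 kg


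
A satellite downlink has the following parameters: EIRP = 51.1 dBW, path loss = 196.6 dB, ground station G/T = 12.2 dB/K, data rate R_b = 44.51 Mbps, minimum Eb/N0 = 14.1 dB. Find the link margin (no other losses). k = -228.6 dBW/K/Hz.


C/N0 = EIRP - FSPL + G/T - k = 51.1 - 196.6 + 12.2 - (-228.6)
C/N0 = 95.3000 dB-Hz
R_b = 44.51 Mbps = 4.451e+07 bps -> 10*log10(R_b) = 76.4846 dB-Hz
Eb/N0 = C/N0 - 10*log10(R_b) = 95.3000 - 76.4846 = 18.8154 dB
Margin = Eb/N0 - Eb/N0_req = 18.8154 - 14.1 = 4.7154 dB (link closes)

4.7154 dB


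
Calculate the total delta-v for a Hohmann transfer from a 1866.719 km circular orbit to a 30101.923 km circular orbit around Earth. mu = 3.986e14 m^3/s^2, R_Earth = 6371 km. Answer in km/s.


r1 = 8237.7190 km = 8.237719e+06 m
r2 = 36472.9230 km = 3.6472923e+07 m
dv1 = sqrt(mu/r1)*(sqrt(2*r2/(r1+r2)) - 1) = 1928.9628 m/s
dv2 = sqrt(mu/r2)*(1 - sqrt(2*r1/(r1+r2))) = 1299.0872 m/s
total dv = |dv1| + |dv2| = 1928.9628 + 1299.0872 = 3228.0501 m/s = 3.2281 km/s

3.2281 km/s


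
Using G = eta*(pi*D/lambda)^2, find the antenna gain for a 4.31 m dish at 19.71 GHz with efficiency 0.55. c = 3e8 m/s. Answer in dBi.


lambda = c/f = 3e8 / 1.971e+10 = 0.0152207 m
G = eta*(pi*D/lambda)^2 = 0.55*(pi*4.31/0.0152207)^2
G = 435258.9543 (linear)
G = 10*log10(435258.9543) = 56.3875 dBi

56.3875 dBi


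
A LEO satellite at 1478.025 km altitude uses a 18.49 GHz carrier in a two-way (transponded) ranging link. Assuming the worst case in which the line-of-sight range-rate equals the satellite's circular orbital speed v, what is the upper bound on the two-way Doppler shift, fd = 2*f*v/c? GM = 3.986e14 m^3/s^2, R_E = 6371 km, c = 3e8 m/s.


r = 7.849025e+06 m
v = sqrt(mu/r) = 7126.2457 m/s (worst-case radial velocity)
f = 18.49 GHz = 1.849e+10 Hz
fd = 2*f*v/c = 2*1.849e+10*7126.2457/3.0e+08
fd = 878428.5514 Hz

878428.5514 Hz


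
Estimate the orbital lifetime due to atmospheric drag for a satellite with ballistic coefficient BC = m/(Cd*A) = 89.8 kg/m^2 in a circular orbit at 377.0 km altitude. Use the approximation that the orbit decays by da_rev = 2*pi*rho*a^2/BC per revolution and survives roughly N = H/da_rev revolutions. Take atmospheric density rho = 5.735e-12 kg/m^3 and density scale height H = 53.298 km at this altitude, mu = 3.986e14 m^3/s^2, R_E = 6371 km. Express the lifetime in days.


a = R_E + alt = 6748.0000 km = 6.748e+06 m
da_rev = 2*pi*rho*a^2/BC = 2*pi*5.735e-12*(6.748e+06)^2/89.8 = 18.272043 m per revolution
N = H/da_rev = 53298.0000 m / 18.272043 m = 2916.9152 revolutions
P = 2*pi*sqrt(a^3/mu) = 5516.6297 s
lifetime = N*P = 2916.9152 * 5516.6297 = 1.6091541e+07 s = 186.2447 days

186.2447 days


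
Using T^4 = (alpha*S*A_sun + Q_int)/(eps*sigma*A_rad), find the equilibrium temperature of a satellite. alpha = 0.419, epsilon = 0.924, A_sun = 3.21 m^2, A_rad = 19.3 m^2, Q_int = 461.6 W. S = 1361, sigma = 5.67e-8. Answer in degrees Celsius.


Numerator = alpha*S*A_sun + Q_int = 0.419*1361*3.21 + 461.6 = 2292.1314 W
Denominator = eps*sigma*A_rad = 0.924*5.67e-8*19.3 = 1.0111424e-06 W/K^4
T^4 = 2.2668729e+09 K^4
T = 218.2010 K = -54.9490 C

-54.9490 degrees Celsius


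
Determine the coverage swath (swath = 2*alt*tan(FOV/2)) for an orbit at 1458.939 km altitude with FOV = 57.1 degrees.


FOV = 57.1 deg = 0.996583 rad
swath = 2 * alt * tan(FOV/2) = 2 * 1458.939 * tan(0.4982915)
swath = 2 * 1458.939 * 0.5440862
swath = 1587.5770 km

1587.5770 km


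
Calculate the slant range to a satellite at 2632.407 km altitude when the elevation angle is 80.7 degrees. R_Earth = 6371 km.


h = 2632.407 km, el = 80.7 deg
d = -R_E*sin(el) + sqrt((R_E*sin(el))^2 + 2*R_E*h + h^2)
d = -6371.0000*sin(1.4085) + sqrt((6371.0000*0.9868557)^2 + 2*6371.0000*2632.407 + 2632.407^2)
d = 2657.0872 km

2657.0872 km


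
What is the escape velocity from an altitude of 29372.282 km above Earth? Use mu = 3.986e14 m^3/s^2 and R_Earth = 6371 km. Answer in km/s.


r = 6371.0 + 29372.282 = 35743.2820 km = 3.5743282e+07 m
v_esc = sqrt(2*mu/r) = sqrt(2*3.986e14 / 3.5743282e+07)
v_esc = 4722.6573 m/s = 4.7227 km/s

4.7227 km/s


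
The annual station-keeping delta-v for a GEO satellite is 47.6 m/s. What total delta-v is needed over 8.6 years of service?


dV = rate * years = 47.6 * 8.6
dV = 409.3600 m/s

409.3600 m/s


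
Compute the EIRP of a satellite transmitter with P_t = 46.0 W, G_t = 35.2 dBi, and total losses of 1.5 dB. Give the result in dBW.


Pt = 46.0 W = 16.6276 dBW
EIRP = Pt_dBW + Gt - losses = 16.6276 + 35.2 - 1.5 = 50.3276 dBW

50.3276 dBW


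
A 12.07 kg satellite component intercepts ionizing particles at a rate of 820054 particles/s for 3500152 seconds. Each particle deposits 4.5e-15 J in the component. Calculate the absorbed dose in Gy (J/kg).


Total energy deposited = rate * time * E_per
  = 820054 * 3500152 * 4.5e-15 = 0.01291641 J
Dose = E_total / mass = 0.01291641 / 12.07
Dose = 0.001070125 Gy

0.0011 Gy


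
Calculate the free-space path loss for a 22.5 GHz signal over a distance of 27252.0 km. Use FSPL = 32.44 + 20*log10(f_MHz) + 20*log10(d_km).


f = 22.5 GHz = 22500.0000 MHz
d = 27252.0 km
FSPL = 32.44 + 20*log10(22500.0000) + 20*log10(27252.0)
FSPL = 32.44 + 87.0437 + 88.7080
FSPL = 208.1916 dB

208.1916 dB


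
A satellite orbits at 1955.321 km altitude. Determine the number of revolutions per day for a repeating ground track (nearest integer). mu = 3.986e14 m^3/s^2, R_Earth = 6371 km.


r = 8.326321e+06 m
T = 2*pi*sqrt(r^3/mu) = 7561.2038 s = 126.0201 min
revs/day = 1440 / 126.0201 = 11.4268
Rounded: 11 revolutions per day

11 revolutions per day


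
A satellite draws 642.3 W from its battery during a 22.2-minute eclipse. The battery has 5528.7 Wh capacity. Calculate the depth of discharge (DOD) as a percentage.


E_used = P * t / 60 = 642.3 * 22.2 / 60 = 237.6510 Wh
DOD = E_used / E_total * 100 = 237.6510 / 5528.7 * 100
DOD = 4.2985 %

4.2985 %


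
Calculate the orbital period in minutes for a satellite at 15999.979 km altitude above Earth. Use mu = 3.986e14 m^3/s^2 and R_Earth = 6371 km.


r = 22370.9790 km = 2.2370979e+07 m
T = 2*pi*sqrt(r^3/mu) = 2*pi*sqrt(1.1195796e+22 / 3.986e14)
T = 33299.5762 s = 554.9929 min

554.9929 minutes


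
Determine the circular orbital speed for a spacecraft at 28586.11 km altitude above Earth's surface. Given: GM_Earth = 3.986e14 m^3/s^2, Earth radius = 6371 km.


r = R_E + alt = 6371.0 + 28586.11 = 34957.1100 km = 3.495711e+07 m
v = sqrt(mu/r) = sqrt(3.986e14 / 3.495711e+07) = 3376.7654 m/s = 3.3768 km/s

3.3768 km/s


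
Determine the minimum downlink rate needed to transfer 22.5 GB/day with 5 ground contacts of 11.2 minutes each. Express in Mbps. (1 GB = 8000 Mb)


total contact time = 5 * 11.2 * 60 = 3360.0000 s
data = 22.5 GB = 180000.0000 Mb
rate = 180000.0000 / 3360.0000 = 53.5714 Mbps

53.5714 Mbps


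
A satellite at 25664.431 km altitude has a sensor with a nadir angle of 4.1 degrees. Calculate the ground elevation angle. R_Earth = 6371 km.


r = R_E + alt = 32035.4310 km
Law of sines in the satellite / Earth-center / ground-point triangle:
  sin(nadir)/R_E = sin(90 + el)/r  =>  cos(el) = (r/R_E)*sin(nadir)
cos(el) = (32035.4310 / 6371.0000) * sin(4.1 deg) = 0.3595121
el = arccos(0.3595121) = 68.9298 deg
(Earth-central angle = 90 - nadir - el = 16.9702 deg)

68.9298 degrees


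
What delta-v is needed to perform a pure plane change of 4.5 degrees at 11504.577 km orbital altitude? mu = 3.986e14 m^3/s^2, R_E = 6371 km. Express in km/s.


r = 17875.5770 km = 1.7875577e+07 m
V = sqrt(mu/r) = 4722.1373 m/s
di = 4.5 deg = 0.07853982 rad
dV = 2*V*sin(di/2) = 2*4722.1373*sin(0.03926991)
dV = 370.7805 m/s = 0.3707805 km/s

0.3708 km/s


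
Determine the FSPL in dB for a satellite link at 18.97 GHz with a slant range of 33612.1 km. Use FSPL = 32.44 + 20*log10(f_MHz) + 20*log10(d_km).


f = 18.97 GHz = 18970.0000 MHz
d = 33612.1 km
FSPL = 32.44 + 20*log10(18970.0000) + 20*log10(33612.1)
FSPL = 32.44 + 85.5613 + 90.5299
FSPL = 208.5313 dB

208.5313 dB


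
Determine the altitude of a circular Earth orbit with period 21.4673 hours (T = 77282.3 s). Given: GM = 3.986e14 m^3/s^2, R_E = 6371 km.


T = 77282.3 s
r = (mu*T^2/(4*pi^2))^(1/3) = (3.986e14 * 77282.3^2 / (4*pi^2))^(1/3)
r = 3.9214427e+07 m = 39214.4274 km
alt = r - R_E = 39214.4274 - 6371 = 32843.4274 km

32843.4274 km


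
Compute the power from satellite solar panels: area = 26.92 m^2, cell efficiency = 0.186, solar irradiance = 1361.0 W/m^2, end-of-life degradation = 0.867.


P = area * eta * S * degradation
P = 26.92 * 0.186 * 1361.0 * 0.867
P = 5908.3365 W

5908.3365 W


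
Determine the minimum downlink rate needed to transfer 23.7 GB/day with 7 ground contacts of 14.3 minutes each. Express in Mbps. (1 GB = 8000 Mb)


total contact time = 7 * 14.3 * 60 = 6006.0000 s
data = 23.7 GB = 189600.0000 Mb
rate = 189600.0000 / 6006.0000 = 31.5684 Mbps

31.5684 Mbps


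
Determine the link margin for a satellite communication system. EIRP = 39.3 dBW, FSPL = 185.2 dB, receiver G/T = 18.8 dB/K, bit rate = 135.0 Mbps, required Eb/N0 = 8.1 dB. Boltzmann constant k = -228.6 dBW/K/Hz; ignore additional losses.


C/N0 = EIRP - FSPL + G/T - k = 39.3 - 185.2 + 18.8 - (-228.6)
C/N0 = 101.5000 dB-Hz
R_b = 135.0 Mbps = 1.35e+08 bps -> 10*log10(R_b) = 81.3033 dB-Hz
Eb/N0 = C/N0 - 10*log10(R_b) = 101.5000 - 81.3033 = 20.1967 dB
Margin = Eb/N0 - Eb/N0_req = 20.1967 - 8.1 = 12.0967 dB (link closes)

12.0967 dB


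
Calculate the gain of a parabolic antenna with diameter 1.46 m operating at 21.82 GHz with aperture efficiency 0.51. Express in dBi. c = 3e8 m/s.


lambda = c/f = 3e8 / 2.182e+10 = 0.01374885 m
G = eta*(pi*D/lambda)^2 = 0.51*(pi*1.46/0.01374885)^2
G = 56760.0300 (linear)
G = 10*log10(56760.0300) = 47.5404 dBi

47.5404 dBi


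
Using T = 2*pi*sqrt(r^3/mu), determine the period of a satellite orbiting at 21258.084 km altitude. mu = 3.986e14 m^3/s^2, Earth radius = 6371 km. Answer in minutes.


r = 27629.0840 km = 2.7629084e+07 m
T = 2*pi*sqrt(r^3/mu) = 2*pi*sqrt(2.1091111e+22 / 3.986e14)
T = 45704.7093 s = 761.7452 min

761.7452 minutes


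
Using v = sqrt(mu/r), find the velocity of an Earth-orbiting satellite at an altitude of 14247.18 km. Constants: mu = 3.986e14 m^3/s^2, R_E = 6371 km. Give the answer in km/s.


r = R_E + alt = 6371.0 + 14247.18 = 20618.1800 km = 2.061818e+07 m
v = sqrt(mu/r) = sqrt(3.986e14 / 2.061818e+07) = 4396.8686 m/s = 4.3969 km/s

4.3969 km/s


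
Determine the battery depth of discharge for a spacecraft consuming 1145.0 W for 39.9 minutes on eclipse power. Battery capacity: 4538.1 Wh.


E_used = P * t / 60 = 1145.0 * 39.9 / 60 = 761.4250 Wh
DOD = E_used / E_total * 100 = 761.4250 / 4538.1 * 100
DOD = 16.7785 %

16.7785 %


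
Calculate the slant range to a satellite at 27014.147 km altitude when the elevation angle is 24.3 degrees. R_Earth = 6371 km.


h = 27014.147 km, el = 24.3 deg
d = -R_E*sin(el) + sqrt((R_E*sin(el))^2 + 2*R_E*h + h^2)
d = -6371.0000*sin(0.424115) + sqrt((6371.0000*0.4115144)^2 + 2*6371.0000*27014.147 + 27014.147^2)
d = 30254.5559 km

30254.5559 km


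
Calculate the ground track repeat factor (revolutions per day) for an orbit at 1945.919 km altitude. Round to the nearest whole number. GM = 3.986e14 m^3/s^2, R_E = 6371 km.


r = 8.316919e+06 m
T = 2*pi*sqrt(r^3/mu) = 7548.4004 s = 125.8067 min
revs/day = 1440 / 125.8067 = 11.4461
Rounded: 11 revolutions per day

11 revolutions per day


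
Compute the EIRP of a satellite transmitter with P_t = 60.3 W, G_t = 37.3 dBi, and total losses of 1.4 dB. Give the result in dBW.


Pt = 60.3 W = 17.8032 dBW
EIRP = Pt_dBW + Gt - losses = 17.8032 + 37.3 - 1.4 = 53.7032 dBW

53.7032 dBW


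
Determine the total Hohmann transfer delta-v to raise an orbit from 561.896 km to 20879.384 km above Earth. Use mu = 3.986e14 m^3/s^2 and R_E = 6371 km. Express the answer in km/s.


r1 = 6932.8960 km = 6.932896e+06 m
r2 = 27250.3840 km = 2.7250384e+07 m
dv1 = sqrt(mu/r1)*(sqrt(2*r2/(r1+r2)) - 1) = 1991.7912 m/s
dv2 = sqrt(mu/r2)*(1 - sqrt(2*r1/(r1+r2))) = 1388.7329 m/s
total dv = |dv1| + |dv2| = 1991.7912 + 1388.7329 = 3380.5241 m/s = 3.3805 km/s

3.3805 km/s


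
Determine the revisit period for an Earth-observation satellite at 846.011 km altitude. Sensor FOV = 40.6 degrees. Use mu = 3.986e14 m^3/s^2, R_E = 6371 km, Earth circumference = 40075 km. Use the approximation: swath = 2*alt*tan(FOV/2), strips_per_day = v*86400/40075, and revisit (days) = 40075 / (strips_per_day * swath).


swath = 2*846.011*tan(0.3543018) = 625.8979 km
v = sqrt(mu/r) = 7431.7307 m/s = 7.4317 km/s
strips/day = v*86400/40075 = 7.4317*86400/40075 = 16.0225
coverage/day = strips * swath = 16.0225 * 625.8979 = 10028.4474 km
revisit = 40075 / 10028.4474 = 3.9961 days

3.9961 days


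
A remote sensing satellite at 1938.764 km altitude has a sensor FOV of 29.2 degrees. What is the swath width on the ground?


FOV = 29.2 deg = 0.5096361 rad
swath = 2 * alt * tan(FOV/2) = 2 * 1938.764 * tan(0.2548181)
swath = 2 * 1938.764 * 0.2604805
swath = 1010.0204 km

1010.0204 km


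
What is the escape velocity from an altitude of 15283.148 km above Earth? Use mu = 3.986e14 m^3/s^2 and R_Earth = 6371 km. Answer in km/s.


r = 6371.0 + 15283.148 = 21654.1480 km = 2.1654148e+07 m
v_esc = sqrt(2*mu/r) = sqrt(2*3.986e14 / 2.1654148e+07)
v_esc = 6067.5462 m/s = 6.0675 km/s

6.0675 km/s


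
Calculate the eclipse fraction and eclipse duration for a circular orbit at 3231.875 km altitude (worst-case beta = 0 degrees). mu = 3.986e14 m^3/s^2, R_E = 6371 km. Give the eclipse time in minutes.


r = 9602.8750 km
T = 156.0853 min
Eclipse fraction = arcsin(R_E/r)/pi = arcsin(6371.0000/9602.8750)/pi
= arcsin(0.6634471)/pi = 0.2309072
Eclipse duration = 0.2309072 * 156.0853 = 36.0412 min

36.0412 minutes


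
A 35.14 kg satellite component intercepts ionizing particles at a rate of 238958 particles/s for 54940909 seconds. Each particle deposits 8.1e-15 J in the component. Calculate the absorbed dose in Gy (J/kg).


Total energy deposited = rate * time * E_per
  = 238958 * 54940909 * 8.1e-15 = 0.1063414 J
Dose = E_total / mass = 0.1063414 / 35.14
Dose = 0.003026221 Gy

0.0030 Gy
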